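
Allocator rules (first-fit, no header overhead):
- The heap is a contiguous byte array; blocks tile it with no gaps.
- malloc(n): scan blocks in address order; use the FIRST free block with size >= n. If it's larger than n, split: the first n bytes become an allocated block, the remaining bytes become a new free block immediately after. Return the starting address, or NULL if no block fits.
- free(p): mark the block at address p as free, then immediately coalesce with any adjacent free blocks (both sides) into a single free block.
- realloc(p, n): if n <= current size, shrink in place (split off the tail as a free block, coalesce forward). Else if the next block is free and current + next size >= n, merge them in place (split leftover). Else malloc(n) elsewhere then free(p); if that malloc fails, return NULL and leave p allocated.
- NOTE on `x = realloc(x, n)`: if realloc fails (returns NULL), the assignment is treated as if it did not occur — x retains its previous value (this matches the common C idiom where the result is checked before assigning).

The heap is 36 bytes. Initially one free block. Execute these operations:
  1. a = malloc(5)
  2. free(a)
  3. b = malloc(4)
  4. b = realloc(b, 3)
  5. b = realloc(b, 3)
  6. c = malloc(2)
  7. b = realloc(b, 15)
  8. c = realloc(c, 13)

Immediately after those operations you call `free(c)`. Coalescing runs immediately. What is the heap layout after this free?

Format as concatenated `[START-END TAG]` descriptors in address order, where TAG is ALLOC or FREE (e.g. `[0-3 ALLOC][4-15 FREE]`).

Op 1: a = malloc(5) -> a = 0; heap: [0-4 ALLOC][5-35 FREE]
Op 2: free(a) -> (freed a); heap: [0-35 FREE]
Op 3: b = malloc(4) -> b = 0; heap: [0-3 ALLOC][4-35 FREE]
Op 4: b = realloc(b, 3) -> b = 0; heap: [0-2 ALLOC][3-35 FREE]
Op 5: b = realloc(b, 3) -> b = 0; heap: [0-2 ALLOC][3-35 FREE]
Op 6: c = malloc(2) -> c = 3; heap: [0-2 ALLOC][3-4 ALLOC][5-35 FREE]
Op 7: b = realloc(b, 15) -> b = 5; heap: [0-2 FREE][3-4 ALLOC][5-19 ALLOC][20-35 FREE]
Op 8: c = realloc(c, 13) -> c = 20; heap: [0-4 FREE][5-19 ALLOC][20-32 ALLOC][33-35 FREE]
free(c): c = 20 -> block [20-32 ALLOC]; mark free, coalesce with adjacent free neighbors -> [0-4 FREE][5-19 ALLOC][20-35 FREE]

Answer: [0-4 FREE][5-19 ALLOC][20-35 FREE]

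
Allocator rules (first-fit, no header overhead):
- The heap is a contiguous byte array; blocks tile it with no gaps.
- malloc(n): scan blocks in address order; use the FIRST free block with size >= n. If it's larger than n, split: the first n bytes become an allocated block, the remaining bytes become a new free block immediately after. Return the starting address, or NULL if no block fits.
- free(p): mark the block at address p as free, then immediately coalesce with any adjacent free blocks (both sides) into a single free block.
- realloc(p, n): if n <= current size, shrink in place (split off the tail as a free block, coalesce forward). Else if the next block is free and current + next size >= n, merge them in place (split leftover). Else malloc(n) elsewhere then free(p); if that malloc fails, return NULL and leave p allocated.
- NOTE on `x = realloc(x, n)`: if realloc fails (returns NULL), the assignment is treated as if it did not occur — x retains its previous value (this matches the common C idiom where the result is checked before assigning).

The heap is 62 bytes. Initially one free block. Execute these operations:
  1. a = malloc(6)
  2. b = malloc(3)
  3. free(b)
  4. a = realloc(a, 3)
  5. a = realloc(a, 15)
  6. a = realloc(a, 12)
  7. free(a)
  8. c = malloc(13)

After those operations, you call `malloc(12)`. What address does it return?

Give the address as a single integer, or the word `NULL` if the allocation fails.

Answer: 13

Derivation:
Op 1: a = malloc(6) -> a = 0; heap: [0-5 ALLOC][6-61 FREE]
Op 2: b = malloc(3) -> b = 6; heap: [0-5 ALLOC][6-8 ALLOC][9-61 FREE]
Op 3: free(b) -> (freed b); heap: [0-5 ALLOC][6-61 FREE]
Op 4: a = realloc(a, 3) -> a = 0; heap: [0-2 ALLOC][3-61 FREE]
Op 5: a = realloc(a, 15) -> a = 0; heap: [0-14 ALLOC][15-61 FREE]
Op 6: a = realloc(a, 12) -> a = 0; heap: [0-11 ALLOC][12-61 FREE]
Op 7: free(a) -> (freed a); heap: [0-61 FREE]
Op 8: c = malloc(13) -> c = 0; heap: [0-12 ALLOC][13-61 FREE]
malloc(12): first-fit scan over [0-12 ALLOC][13-61 FREE] -> 13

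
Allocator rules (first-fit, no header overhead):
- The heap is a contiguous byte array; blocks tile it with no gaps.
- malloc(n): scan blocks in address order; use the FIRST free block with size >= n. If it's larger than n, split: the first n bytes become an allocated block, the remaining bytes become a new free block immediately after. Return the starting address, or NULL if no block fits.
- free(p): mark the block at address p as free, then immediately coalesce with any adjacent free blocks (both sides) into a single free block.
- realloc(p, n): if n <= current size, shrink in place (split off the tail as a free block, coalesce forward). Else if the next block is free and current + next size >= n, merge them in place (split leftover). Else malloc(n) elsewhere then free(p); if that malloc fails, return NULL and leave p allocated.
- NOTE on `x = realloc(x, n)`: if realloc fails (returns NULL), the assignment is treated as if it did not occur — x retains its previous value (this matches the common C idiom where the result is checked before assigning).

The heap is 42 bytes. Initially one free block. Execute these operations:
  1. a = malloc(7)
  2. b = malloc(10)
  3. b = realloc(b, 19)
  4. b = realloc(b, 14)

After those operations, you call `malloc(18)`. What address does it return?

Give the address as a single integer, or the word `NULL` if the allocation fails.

Op 1: a = malloc(7) -> a = 0; heap: [0-6 ALLOC][7-41 FREE]
Op 2: b = malloc(10) -> b = 7; heap: [0-6 ALLOC][7-16 ALLOC][17-41 FREE]
Op 3: b = realloc(b, 19) -> b = 7; heap: [0-6 ALLOC][7-25 ALLOC][26-41 FREE]
Op 4: b = realloc(b, 14) -> b = 7; heap: [0-6 ALLOC][7-20 ALLOC][21-41 FREE]
malloc(18): first-fit scan over [0-6 ALLOC][7-20 ALLOC][21-41 FREE] -> 21

Answer: 21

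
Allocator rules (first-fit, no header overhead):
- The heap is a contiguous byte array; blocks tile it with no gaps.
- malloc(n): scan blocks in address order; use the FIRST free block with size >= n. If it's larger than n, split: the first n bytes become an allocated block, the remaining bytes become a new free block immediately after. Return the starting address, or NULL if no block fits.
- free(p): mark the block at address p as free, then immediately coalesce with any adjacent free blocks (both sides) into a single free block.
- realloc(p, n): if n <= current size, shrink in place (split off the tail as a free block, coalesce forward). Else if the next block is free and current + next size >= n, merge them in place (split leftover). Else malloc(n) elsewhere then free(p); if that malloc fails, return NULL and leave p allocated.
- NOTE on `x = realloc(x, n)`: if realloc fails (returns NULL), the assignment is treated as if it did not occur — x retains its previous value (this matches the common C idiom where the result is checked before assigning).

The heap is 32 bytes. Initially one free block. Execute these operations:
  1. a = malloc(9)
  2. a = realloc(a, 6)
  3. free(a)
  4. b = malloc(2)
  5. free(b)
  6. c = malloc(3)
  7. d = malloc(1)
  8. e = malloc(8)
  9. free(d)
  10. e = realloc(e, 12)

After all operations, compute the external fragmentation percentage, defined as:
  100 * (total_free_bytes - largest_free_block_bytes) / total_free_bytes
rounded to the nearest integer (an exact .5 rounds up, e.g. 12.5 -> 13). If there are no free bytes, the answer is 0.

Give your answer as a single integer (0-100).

Op 1: a = malloc(9) -> a = 0; heap: [0-8 ALLOC][9-31 FREE]
Op 2: a = realloc(a, 6) -> a = 0; heap: [0-5 ALLOC][6-31 FREE]
Op 3: free(a) -> (freed a); heap: [0-31 FREE]
Op 4: b = malloc(2) -> b = 0; heap: [0-1 ALLOC][2-31 FREE]
Op 5: free(b) -> (freed b); heap: [0-31 FREE]
Op 6: c = malloc(3) -> c = 0; heap: [0-2 ALLOC][3-31 FREE]
Op 7: d = malloc(1) -> d = 3; heap: [0-2 ALLOC][3-3 ALLOC][4-31 FREE]
Op 8: e = malloc(8) -> e = 4; heap: [0-2 ALLOC][3-3 ALLOC][4-11 ALLOC][12-31 FREE]
Op 9: free(d) -> (freed d); heap: [0-2 ALLOC][3-3 FREE][4-11 ALLOC][12-31 FREE]
Op 10: e = realloc(e, 12) -> e = 4; heap: [0-2 ALLOC][3-3 FREE][4-15 ALLOC][16-31 FREE]
Free blocks: [1 16] total_free=17 largest=16 -> 100*(17-16)/17 = 100/17 ≈ 5.882 -> rounds to 6

Answer: 6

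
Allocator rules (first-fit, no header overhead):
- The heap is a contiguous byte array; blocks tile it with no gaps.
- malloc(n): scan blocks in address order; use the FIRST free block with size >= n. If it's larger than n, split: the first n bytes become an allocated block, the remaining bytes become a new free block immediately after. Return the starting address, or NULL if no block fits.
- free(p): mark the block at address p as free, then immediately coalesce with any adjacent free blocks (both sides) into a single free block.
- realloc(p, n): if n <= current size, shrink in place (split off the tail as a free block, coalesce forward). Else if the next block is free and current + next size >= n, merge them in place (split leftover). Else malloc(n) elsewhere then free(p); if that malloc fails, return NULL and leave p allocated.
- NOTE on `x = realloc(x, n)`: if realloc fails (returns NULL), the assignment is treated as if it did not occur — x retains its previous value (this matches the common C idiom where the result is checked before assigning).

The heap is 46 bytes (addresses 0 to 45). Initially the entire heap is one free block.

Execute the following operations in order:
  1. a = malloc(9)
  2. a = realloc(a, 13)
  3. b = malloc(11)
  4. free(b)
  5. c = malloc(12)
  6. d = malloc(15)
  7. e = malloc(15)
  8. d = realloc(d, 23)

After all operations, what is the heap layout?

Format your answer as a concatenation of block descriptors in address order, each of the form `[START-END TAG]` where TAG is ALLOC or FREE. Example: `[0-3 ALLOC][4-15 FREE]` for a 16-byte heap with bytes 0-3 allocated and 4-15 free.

Op 1: a = malloc(9) -> a = 0; heap: [0-8 ALLOC][9-45 FREE]
Op 2: a = realloc(a, 13) -> a = 0; heap: [0-12 ALLOC][13-45 FREE]
Op 3: b = malloc(11) -> b = 13; heap: [0-12 ALLOC][13-23 ALLOC][24-45 FREE]
Op 4: free(b) -> (freed b); heap: [0-12 ALLOC][13-45 FREE]
Op 5: c = malloc(12) -> c = 13; heap: [0-12 ALLOC][13-24 ALLOC][25-45 FREE]
Op 6: d = malloc(15) -> d = 25; heap: [0-12 ALLOC][13-24 ALLOC][25-39 ALLOC][40-45 FREE]
Op 7: e = malloc(15) -> e = NULL; heap: [0-12 ALLOC][13-24 ALLOC][25-39 ALLOC][40-45 FREE]
Op 8: d = realloc(d, 23) -> NULL (d unchanged); heap: [0-12 ALLOC][13-24 ALLOC][25-39 ALLOC][40-45 FREE]

Answer: [0-12 ALLOC][13-24 ALLOC][25-39 ALLOC][40-45 FREE]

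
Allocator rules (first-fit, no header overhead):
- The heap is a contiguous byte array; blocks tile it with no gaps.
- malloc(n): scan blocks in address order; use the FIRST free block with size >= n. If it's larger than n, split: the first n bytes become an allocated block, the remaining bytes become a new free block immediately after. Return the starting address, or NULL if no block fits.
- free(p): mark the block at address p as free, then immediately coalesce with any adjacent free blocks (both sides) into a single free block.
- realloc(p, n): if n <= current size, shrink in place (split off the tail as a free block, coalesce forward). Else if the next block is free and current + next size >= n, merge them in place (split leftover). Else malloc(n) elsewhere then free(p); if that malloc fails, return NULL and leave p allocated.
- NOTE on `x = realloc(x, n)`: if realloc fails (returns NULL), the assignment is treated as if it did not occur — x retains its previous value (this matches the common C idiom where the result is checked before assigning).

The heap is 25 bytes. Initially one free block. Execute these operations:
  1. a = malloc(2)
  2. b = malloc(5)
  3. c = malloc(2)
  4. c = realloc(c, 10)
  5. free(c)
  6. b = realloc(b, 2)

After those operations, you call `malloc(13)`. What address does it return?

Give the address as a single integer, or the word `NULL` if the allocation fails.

Op 1: a = malloc(2) -> a = 0; heap: [0-1 ALLOC][2-24 FREE]
Op 2: b = malloc(5) -> b = 2; heap: [0-1 ALLOC][2-6 ALLOC][7-24 FREE]
Op 3: c = malloc(2) -> c = 7; heap: [0-1 ALLOC][2-6 ALLOC][7-8 ALLOC][9-24 FREE]
Op 4: c = realloc(c, 10) -> c = 7; heap: [0-1 ALLOC][2-6 ALLOC][7-16 ALLOC][17-24 FREE]
Op 5: free(c) -> (freed c); heap: [0-1 ALLOC][2-6 ALLOC][7-24 FREE]
Op 6: b = realloc(b, 2) -> b = 2; heap: [0-1 ALLOC][2-3 ALLOC][4-24 FREE]
malloc(13): first-fit scan over [0-1 ALLOC][2-3 ALLOC][4-24 FREE] -> 4

Answer: 4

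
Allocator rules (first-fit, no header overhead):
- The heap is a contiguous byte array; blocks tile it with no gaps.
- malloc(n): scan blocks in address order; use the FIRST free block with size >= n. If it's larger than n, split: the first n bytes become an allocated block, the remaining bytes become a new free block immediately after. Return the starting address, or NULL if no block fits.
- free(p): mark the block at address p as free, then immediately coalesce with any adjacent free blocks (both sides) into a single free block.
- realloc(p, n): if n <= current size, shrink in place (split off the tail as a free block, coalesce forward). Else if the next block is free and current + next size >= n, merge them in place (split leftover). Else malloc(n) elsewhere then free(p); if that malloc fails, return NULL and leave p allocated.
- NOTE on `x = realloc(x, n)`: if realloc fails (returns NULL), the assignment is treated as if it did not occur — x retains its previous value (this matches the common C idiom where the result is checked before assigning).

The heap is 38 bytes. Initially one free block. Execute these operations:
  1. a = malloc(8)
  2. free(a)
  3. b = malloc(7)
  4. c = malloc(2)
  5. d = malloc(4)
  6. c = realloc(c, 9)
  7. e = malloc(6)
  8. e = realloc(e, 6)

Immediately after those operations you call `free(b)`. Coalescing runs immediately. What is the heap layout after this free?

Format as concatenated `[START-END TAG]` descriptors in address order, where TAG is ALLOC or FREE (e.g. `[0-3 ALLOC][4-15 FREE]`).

Op 1: a = malloc(8) -> a = 0; heap: [0-7 ALLOC][8-37 FREE]
Op 2: free(a) -> (freed a); heap: [0-37 FREE]
Op 3: b = malloc(7) -> b = 0; heap: [0-6 ALLOC][7-37 FREE]
Op 4: c = malloc(2) -> c = 7; heap: [0-6 ALLOC][7-8 ALLOC][9-37 FREE]
Op 5: d = malloc(4) -> d = 9; heap: [0-6 ALLOC][7-8 ALLOC][9-12 ALLOC][13-37 FREE]
Op 6: c = realloc(c, 9) -> c = 13; heap: [0-6 ALLOC][7-8 FREE][9-12 ALLOC][13-21 ALLOC][22-37 FREE]
Op 7: e = malloc(6) -> e = 22; heap: [0-6 ALLOC][7-8 FREE][9-12 ALLOC][13-21 ALLOC][22-27 ALLOC][28-37 FREE]
Op 8: e = realloc(e, 6) -> e = 22; heap: [0-6 ALLOC][7-8 FREE][9-12 ALLOC][13-21 ALLOC][22-27 ALLOC][28-37 FREE]
free(b): b = 0 -> block [0-6 ALLOC]; mark free, coalesce with adjacent free neighbors -> [0-8 FREE][9-12 ALLOC][13-21 ALLOC][22-27 ALLOC][28-37 FREE]

Answer: [0-8 FREE][9-12 ALLOC][13-21 ALLOC][22-27 ALLOC][28-37 FREE]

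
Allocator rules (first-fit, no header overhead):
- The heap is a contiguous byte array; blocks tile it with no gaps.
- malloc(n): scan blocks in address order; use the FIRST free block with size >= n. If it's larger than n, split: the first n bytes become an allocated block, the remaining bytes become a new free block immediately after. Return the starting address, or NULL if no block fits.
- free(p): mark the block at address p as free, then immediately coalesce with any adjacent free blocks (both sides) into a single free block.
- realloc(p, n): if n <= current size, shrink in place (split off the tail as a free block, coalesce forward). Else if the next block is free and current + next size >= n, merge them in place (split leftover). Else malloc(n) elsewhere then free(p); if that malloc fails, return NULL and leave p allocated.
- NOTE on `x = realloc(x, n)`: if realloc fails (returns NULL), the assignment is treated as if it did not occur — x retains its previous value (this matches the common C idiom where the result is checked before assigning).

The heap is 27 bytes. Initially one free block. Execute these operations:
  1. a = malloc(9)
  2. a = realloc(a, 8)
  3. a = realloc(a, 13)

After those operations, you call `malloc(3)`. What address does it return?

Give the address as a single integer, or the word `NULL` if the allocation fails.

Answer: 13

Derivation:
Op 1: a = malloc(9) -> a = 0; heap: [0-8 ALLOC][9-26 FREE]
Op 2: a = realloc(a, 8) -> a = 0; heap: [0-7 ALLOC][8-26 FREE]
Op 3: a = realloc(a, 13) -> a = 0; heap: [0-12 ALLOC][13-26 FREE]
malloc(3): first-fit scan over [0-12 ALLOC][13-26 FREE] -> 13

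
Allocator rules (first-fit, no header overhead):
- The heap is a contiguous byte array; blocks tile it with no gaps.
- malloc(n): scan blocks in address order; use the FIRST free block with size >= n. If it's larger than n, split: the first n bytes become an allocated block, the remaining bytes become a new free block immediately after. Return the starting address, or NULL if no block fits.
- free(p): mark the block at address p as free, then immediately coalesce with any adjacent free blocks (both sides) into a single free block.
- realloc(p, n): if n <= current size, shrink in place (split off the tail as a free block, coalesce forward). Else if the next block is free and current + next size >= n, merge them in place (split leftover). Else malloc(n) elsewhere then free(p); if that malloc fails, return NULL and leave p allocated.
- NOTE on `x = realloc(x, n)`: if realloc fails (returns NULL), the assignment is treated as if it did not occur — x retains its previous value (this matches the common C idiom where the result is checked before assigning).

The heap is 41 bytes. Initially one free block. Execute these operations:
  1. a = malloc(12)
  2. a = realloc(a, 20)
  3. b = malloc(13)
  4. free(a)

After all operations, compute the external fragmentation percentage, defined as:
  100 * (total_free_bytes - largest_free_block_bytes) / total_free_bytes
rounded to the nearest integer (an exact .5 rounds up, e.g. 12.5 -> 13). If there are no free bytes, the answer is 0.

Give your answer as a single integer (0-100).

Answer: 29

Derivation:
Op 1: a = malloc(12) -> a = 0; heap: [0-11 ALLOC][12-40 FREE]
Op 2: a = realloc(a, 20) -> a = 0; heap: [0-19 ALLOC][20-40 FREE]
Op 3: b = malloc(13) -> b = 20; heap: [0-19 ALLOC][20-32 ALLOC][33-40 FREE]
Op 4: free(a) -> (freed a); heap: [0-19 FREE][20-32 ALLOC][33-40 FREE]
Free blocks: [20 8] total_free=28 largest=20 -> 100*(28-20)/28 = 800/28 ≈ 28.571 -> rounds to 29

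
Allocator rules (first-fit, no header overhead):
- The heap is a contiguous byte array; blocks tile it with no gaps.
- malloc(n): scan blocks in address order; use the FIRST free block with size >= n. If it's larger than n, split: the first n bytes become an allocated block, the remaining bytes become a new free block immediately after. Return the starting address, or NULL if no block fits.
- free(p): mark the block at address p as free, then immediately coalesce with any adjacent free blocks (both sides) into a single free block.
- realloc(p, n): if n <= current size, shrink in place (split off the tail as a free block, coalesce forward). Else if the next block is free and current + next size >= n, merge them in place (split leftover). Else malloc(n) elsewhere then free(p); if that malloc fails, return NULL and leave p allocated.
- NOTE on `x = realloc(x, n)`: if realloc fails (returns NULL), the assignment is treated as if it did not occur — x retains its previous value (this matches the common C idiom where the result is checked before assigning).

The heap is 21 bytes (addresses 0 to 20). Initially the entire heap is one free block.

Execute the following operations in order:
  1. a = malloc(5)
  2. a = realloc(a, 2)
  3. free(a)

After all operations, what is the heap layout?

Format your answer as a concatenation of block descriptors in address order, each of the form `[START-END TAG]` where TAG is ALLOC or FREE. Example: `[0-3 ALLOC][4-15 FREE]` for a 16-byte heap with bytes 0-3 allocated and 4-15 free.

Op 1: a = malloc(5) -> a = 0; heap: [0-4 ALLOC][5-20 FREE]
Op 2: a = realloc(a, 2) -> a = 0; heap: [0-1 ALLOC][2-20 FREE]
Op 3: free(a) -> (freed a); heap: [0-20 FREE]

Answer: [0-20 FREE]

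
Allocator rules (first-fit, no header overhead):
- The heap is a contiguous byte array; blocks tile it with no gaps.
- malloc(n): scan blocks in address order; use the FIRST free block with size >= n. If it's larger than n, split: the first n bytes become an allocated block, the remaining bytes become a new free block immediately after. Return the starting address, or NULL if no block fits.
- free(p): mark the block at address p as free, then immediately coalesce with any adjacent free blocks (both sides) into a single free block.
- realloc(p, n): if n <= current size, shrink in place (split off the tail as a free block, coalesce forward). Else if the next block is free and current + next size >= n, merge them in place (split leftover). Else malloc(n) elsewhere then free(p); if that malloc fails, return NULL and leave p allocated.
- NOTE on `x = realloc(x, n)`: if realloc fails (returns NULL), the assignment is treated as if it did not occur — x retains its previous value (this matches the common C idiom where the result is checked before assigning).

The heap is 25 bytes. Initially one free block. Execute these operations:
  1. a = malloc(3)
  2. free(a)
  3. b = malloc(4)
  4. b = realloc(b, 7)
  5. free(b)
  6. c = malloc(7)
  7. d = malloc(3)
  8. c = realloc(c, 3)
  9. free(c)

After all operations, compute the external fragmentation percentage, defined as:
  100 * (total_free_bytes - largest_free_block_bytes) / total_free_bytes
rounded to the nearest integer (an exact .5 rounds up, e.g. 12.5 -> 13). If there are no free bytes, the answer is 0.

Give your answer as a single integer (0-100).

Answer: 32

Derivation:
Op 1: a = malloc(3) -> a = 0; heap: [0-2 ALLOC][3-24 FREE]
Op 2: free(a) -> (freed a); heap: [0-24 FREE]
Op 3: b = malloc(4) -> b = 0; heap: [0-3 ALLOC][4-24 FREE]
Op 4: b = realloc(b, 7) -> b = 0; heap: [0-6 ALLOC][7-24 FREE]
Op 5: free(b) -> (freed b); heap: [0-24 FREE]
Op 6: c = malloc(7) -> c = 0; heap: [0-6 ALLOC][7-24 FREE]
Op 7: d = malloc(3) -> d = 7; heap: [0-6 ALLOC][7-9 ALLOC][10-24 FREE]
Op 8: c = realloc(c, 3) -> c = 0; heap: [0-2 ALLOC][3-6 FREE][7-9 ALLOC][10-24 FREE]
Op 9: free(c) -> (freed c); heap: [0-6 FREE][7-9 ALLOC][10-24 FREE]
Free blocks: [7 15] total_free=22 largest=15 -> 100*(22-15)/22 = 700/22 ≈ 31.818 -> rounds to 32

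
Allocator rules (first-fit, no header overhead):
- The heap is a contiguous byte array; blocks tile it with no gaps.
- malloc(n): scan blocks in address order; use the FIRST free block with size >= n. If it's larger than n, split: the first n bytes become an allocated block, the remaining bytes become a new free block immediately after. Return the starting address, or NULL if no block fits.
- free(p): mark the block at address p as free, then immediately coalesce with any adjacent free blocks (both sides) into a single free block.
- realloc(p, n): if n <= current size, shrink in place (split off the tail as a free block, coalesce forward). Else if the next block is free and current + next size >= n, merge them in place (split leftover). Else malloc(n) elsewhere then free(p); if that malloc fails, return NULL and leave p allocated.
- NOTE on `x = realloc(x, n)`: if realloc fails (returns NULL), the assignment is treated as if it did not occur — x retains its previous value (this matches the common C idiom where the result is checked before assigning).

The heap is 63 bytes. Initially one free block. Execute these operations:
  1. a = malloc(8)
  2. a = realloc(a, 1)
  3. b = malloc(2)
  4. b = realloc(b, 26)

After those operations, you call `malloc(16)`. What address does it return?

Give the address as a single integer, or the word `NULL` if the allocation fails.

Answer: 27

Derivation:
Op 1: a = malloc(8) -> a = 0; heap: [0-7 ALLOC][8-62 FREE]
Op 2: a = realloc(a, 1) -> a = 0; heap: [0-0 ALLOC][1-62 FREE]
Op 3: b = malloc(2) -> b = 1; heap: [0-0 ALLOC][1-2 ALLOC][3-62 FREE]
Op 4: b = realloc(b, 26) -> b = 1; heap: [0-0 ALLOC][1-26 ALLOC][27-62 FREE]
malloc(16): first-fit scan over [0-0 ALLOC][1-26 ALLOC][27-62 FREE] -> 27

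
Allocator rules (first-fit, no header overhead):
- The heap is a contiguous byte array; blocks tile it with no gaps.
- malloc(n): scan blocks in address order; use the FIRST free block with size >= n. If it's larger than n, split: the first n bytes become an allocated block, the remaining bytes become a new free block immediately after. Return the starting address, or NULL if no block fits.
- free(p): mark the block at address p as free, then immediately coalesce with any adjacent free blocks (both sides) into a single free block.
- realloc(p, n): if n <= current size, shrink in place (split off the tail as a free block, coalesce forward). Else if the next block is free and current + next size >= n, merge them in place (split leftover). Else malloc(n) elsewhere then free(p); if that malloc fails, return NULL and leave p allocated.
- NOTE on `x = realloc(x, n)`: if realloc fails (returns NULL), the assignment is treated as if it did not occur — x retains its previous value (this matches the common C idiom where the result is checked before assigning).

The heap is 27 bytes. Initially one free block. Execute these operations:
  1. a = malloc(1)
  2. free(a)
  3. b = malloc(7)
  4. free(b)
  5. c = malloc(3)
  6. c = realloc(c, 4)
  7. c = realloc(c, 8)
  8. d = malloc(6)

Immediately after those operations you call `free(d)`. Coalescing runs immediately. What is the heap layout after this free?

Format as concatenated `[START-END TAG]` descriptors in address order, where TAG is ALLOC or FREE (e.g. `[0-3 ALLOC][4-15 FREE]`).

Answer: [0-7 ALLOC][8-26 FREE]

Derivation:
Op 1: a = malloc(1) -> a = 0; heap: [0-0 ALLOC][1-26 FREE]
Op 2: free(a) -> (freed a); heap: [0-26 FREE]
Op 3: b = malloc(7) -> b = 0; heap: [0-6 ALLOC][7-26 FREE]
Op 4: free(b) -> (freed b); heap: [0-26 FREE]
Op 5: c = malloc(3) -> c = 0; heap: [0-2 ALLOC][3-26 FREE]
Op 6: c = realloc(c, 4) -> c = 0; heap: [0-3 ALLOC][4-26 FREE]
Op 7: c = realloc(c, 8) -> c = 0; heap: [0-7 ALLOC][8-26 FREE]
Op 8: d = malloc(6) -> d = 8; heap: [0-7 ALLOC][8-13 ALLOC][14-26 FREE]
free(d): d = 8 -> block [8-13 ALLOC]; mark free, coalesce with adjacent free neighbors -> [0-7 ALLOC][8-26 FREE]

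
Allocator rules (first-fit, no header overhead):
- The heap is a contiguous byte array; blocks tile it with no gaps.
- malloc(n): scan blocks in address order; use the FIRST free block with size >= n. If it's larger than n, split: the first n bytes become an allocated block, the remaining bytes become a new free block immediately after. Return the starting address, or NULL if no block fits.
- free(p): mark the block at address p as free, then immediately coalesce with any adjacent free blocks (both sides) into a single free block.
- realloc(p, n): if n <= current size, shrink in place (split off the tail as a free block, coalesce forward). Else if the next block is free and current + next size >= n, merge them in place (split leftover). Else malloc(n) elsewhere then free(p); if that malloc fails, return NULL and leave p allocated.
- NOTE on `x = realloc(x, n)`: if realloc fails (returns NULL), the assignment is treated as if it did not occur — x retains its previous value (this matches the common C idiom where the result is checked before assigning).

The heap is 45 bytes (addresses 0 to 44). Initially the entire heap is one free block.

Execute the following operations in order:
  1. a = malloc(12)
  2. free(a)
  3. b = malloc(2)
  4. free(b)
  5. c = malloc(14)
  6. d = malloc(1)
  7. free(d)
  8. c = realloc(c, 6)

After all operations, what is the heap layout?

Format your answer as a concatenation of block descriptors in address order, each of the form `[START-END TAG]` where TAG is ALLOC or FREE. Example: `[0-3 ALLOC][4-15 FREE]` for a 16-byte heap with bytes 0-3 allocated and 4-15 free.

Answer: [0-5 ALLOC][6-44 FREE]

Derivation:
Op 1: a = malloc(12) -> a = 0; heap: [0-11 ALLOC][12-44 FREE]
Op 2: free(a) -> (freed a); heap: [0-44 FREE]
Op 3: b = malloc(2) -> b = 0; heap: [0-1 ALLOC][2-44 FREE]
Op 4: free(b) -> (freed b); heap: [0-44 FREE]
Op 5: c = malloc(14) -> c = 0; heap: [0-13 ALLOC][14-44 FREE]
Op 6: d = malloc(1) -> d = 14; heap: [0-13 ALLOC][14-14 ALLOC][15-44 FREE]
Op 7: free(d) -> (freed d); heap: [0-13 ALLOC][14-44 FREE]
Op 8: c = realloc(c, 6) -> c = 0; heap: [0-5 ALLOC][6-44 FREE]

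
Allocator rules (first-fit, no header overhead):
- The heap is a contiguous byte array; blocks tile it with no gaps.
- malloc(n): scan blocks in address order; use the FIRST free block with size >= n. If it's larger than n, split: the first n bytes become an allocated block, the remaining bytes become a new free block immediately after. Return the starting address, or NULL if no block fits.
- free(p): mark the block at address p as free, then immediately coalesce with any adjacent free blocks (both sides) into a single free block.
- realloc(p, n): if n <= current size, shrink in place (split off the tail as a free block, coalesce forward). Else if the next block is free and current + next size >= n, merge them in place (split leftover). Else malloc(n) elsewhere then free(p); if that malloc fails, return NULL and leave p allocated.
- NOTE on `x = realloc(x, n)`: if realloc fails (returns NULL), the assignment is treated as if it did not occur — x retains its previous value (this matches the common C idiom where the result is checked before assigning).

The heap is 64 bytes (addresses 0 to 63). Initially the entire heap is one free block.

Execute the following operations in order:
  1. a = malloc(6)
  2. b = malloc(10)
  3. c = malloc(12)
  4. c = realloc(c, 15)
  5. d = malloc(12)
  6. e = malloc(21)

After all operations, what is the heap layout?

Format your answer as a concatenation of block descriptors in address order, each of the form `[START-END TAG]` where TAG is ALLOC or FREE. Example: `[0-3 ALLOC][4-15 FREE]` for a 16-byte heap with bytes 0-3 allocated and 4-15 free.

Op 1: a = malloc(6) -> a = 0; heap: [0-5 ALLOC][6-63 FREE]
Op 2: b = malloc(10) -> b = 6; heap: [0-5 ALLOC][6-15 ALLOC][16-63 FREE]
Op 3: c = malloc(12) -> c = 16; heap: [0-5 ALLOC][6-15 ALLOC][16-27 ALLOC][28-63 FREE]
Op 4: c = realloc(c, 15) -> c = 16; heap: [0-5 ALLOC][6-15 ALLOC][16-30 ALLOC][31-63 FREE]
Op 5: d = malloc(12) -> d = 31; heap: [0-5 ALLOC][6-15 ALLOC][16-30 ALLOC][31-42 ALLOC][43-63 FREE]
Op 6: e = malloc(21) -> e = 43; heap: [0-5 ALLOC][6-15 ALLOC][16-30 ALLOC][31-42 ALLOC][43-63 ALLOC]

Answer: [0-5 ALLOC][6-15 ALLOC][16-30 ALLOC][31-42 ALLOC][43-63 ALLOC]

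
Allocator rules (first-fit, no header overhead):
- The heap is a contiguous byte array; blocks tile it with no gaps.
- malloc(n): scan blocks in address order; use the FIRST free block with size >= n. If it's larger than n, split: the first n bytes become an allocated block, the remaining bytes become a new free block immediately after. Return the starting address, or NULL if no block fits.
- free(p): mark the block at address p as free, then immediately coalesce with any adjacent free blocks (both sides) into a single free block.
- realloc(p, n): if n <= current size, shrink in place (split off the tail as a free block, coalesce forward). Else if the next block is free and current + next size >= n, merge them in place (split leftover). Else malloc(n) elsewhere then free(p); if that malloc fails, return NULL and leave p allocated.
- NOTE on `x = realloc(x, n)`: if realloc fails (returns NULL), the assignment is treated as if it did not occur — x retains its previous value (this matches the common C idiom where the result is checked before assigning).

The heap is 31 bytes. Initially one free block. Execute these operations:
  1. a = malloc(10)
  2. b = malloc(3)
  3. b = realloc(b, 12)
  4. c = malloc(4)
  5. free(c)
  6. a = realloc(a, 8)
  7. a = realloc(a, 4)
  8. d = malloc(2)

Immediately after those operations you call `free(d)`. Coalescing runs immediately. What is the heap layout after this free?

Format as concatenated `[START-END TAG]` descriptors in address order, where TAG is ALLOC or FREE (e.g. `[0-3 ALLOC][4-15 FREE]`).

Op 1: a = malloc(10) -> a = 0; heap: [0-9 ALLOC][10-30 FREE]
Op 2: b = malloc(3) -> b = 10; heap: [0-9 ALLOC][10-12 ALLOC][13-30 FREE]
Op 3: b = realloc(b, 12) -> b = 10; heap: [0-9 ALLOC][10-21 ALLOC][22-30 FREE]
Op 4: c = malloc(4) -> c = 22; heap: [0-9 ALLOC][10-21 ALLOC][22-25 ALLOC][26-30 FREE]
Op 5: free(c) -> (freed c); heap: [0-9 ALLOC][10-21 ALLOC][22-30 FREE]
Op 6: a = realloc(a, 8) -> a = 0; heap: [0-7 ALLOC][8-9 FREE][10-21 ALLOC][22-30 FREE]
Op 7: a = realloc(a, 4) -> a = 0; heap: [0-3 ALLOC][4-9 FREE][10-21 ALLOC][22-30 FREE]
Op 8: d = malloc(2) -> d = 4; heap: [0-3 ALLOC][4-5 ALLOC][6-9 FREE][10-21 ALLOC][22-30 FREE]
free(d): d = 4 -> block [4-5 ALLOC]; mark free, coalesce with adjacent free neighbors -> [0-3 ALLOC][4-9 FREE][10-21 ALLOC][22-30 FREE]

Answer: [0-3 ALLOC][4-9 FREE][10-21 ALLOC][22-30 FREE]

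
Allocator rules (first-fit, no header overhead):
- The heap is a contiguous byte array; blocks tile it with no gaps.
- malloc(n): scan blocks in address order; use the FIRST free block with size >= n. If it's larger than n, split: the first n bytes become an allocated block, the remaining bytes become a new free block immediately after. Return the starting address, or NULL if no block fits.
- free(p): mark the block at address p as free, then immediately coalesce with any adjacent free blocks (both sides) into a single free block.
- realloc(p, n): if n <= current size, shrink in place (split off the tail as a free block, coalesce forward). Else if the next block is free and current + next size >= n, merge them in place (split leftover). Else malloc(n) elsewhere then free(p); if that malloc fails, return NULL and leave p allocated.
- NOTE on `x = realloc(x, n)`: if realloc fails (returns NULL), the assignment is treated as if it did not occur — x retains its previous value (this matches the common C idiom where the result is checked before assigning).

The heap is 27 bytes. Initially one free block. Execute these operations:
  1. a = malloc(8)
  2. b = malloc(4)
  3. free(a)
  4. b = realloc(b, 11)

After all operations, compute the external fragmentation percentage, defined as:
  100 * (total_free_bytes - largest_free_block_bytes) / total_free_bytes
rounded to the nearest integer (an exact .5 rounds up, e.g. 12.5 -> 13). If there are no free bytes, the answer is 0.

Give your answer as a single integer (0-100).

Answer: 50

Derivation:
Op 1: a = malloc(8) -> a = 0; heap: [0-7 ALLOC][8-26 FREE]
Op 2: b = malloc(4) -> b = 8; heap: [0-7 ALLOC][8-11 ALLOC][12-26 FREE]
Op 3: free(a) -> (freed a); heap: [0-7 FREE][8-11 ALLOC][12-26 FREE]
Op 4: b = realloc(b, 11) -> b = 8; heap: [0-7 FREE][8-18 ALLOC][19-26 FREE]
Free blocks: [8 8] total_free=16 largest=8 -> 100*(16-8)/16 = 800/16 = 50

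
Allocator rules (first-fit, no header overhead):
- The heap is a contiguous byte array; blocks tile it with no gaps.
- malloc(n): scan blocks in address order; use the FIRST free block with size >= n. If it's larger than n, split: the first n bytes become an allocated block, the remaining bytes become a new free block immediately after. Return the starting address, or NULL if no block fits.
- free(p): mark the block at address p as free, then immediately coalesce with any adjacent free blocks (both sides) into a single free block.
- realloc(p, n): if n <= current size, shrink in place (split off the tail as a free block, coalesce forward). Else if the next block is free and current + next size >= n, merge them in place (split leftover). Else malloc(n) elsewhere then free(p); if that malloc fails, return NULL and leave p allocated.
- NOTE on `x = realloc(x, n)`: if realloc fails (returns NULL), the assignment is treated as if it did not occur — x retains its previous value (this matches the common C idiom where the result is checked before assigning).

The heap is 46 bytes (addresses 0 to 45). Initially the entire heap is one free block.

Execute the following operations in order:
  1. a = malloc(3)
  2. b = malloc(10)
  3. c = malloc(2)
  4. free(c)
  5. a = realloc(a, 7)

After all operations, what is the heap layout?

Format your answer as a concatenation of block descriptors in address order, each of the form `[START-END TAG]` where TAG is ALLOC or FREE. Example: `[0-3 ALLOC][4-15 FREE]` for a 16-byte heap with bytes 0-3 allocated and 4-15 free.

Op 1: a = malloc(3) -> a = 0; heap: [0-2 ALLOC][3-45 FREE]
Op 2: b = malloc(10) -> b = 3; heap: [0-2 ALLOC][3-12 ALLOC][13-45 FREE]
Op 3: c = malloc(2) -> c = 13; heap: [0-2 ALLOC][3-12 ALLOC][13-14 ALLOC][15-45 FREE]
Op 4: free(c) -> (freed c); heap: [0-2 ALLOC][3-12 ALLOC][13-45 FREE]
Op 5: a = realloc(a, 7) -> a = 13; heap: [0-2 FREE][3-12 ALLOC][13-19 ALLOC][20-45 FREE]

Answer: [0-2 FREE][3-12 ALLOC][13-19 ALLOC][20-45 FREE]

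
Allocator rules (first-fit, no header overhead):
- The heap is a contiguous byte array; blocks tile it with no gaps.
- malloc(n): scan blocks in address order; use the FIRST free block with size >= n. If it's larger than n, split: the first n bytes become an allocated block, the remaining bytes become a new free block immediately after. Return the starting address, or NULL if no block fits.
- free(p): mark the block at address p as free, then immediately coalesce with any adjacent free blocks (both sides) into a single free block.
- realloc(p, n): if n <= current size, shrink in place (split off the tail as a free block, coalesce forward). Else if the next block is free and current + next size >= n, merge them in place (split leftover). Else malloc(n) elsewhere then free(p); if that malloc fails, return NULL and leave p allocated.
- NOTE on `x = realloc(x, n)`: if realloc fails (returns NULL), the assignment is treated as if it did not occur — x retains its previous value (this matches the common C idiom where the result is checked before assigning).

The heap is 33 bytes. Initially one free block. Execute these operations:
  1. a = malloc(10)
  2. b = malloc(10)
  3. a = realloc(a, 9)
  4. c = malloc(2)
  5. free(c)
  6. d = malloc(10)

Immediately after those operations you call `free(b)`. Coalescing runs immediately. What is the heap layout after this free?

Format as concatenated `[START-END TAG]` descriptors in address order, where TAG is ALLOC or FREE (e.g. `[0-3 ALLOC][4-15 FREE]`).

Answer: [0-8 ALLOC][9-19 FREE][20-29 ALLOC][30-32 FREE]

Derivation:
Op 1: a = malloc(10) -> a = 0; heap: [0-9 ALLOC][10-32 FREE]
Op 2: b = malloc(10) -> b = 10; heap: [0-9 ALLOC][10-19 ALLOC][20-32 FREE]
Op 3: a = realloc(a, 9) -> a = 0; heap: [0-8 ALLOC][9-9 FREE][10-19 ALLOC][20-32 FREE]
Op 4: c = malloc(2) -> c = 20; heap: [0-8 ALLOC][9-9 FREE][10-19 ALLOC][20-21 ALLOC][22-32 FREE]
Op 5: free(c) -> (freed c); heap: [0-8 ALLOC][9-9 FREE][10-19 ALLOC][20-32 FREE]
Op 6: d = malloc(10) -> d = 20; heap: [0-8 ALLOC][9-9 FREE][10-19 ALLOC][20-29 ALLOC][30-32 FREE]
free(b): b = 10 -> block [10-19 ALLOC]; mark free, coalesce with adjacent free neighbors -> [0-8 ALLOC][9-19 FREE][20-29 ALLOC][30-32 FREE]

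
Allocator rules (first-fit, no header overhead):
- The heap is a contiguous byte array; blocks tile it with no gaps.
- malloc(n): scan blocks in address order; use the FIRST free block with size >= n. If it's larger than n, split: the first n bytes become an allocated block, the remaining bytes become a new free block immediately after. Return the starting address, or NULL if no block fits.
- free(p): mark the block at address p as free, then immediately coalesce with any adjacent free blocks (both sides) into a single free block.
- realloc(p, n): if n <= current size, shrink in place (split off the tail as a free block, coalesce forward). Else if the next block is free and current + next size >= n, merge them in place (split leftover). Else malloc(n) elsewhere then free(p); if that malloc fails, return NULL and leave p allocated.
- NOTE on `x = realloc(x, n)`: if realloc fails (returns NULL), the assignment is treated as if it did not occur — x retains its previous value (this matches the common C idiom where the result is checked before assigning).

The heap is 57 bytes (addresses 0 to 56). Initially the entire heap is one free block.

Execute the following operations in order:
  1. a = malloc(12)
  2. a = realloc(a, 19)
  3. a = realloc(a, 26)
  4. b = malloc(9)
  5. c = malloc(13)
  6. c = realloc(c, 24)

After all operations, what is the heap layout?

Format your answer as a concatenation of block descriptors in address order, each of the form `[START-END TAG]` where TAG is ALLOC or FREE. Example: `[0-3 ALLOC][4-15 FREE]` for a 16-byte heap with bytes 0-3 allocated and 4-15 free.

Op 1: a = malloc(12) -> a = 0; heap: [0-11 ALLOC][12-56 FREE]
Op 2: a = realloc(a, 19) -> a = 0; heap: [0-18 ALLOC][19-56 FREE]
Op 3: a = realloc(a, 26) -> a = 0; heap: [0-25 ALLOC][26-56 FREE]
Op 4: b = malloc(9) -> b = 26; heap: [0-25 ALLOC][26-34 ALLOC][35-56 FREE]
Op 5: c = malloc(13) -> c = 35; heap: [0-25 ALLOC][26-34 ALLOC][35-47 ALLOC][48-56 FREE]
Op 6: c = realloc(c, 24) -> NULL (c unchanged); heap: [0-25 ALLOC][26-34 ALLOC][35-47 ALLOC][48-56 FREE]

Answer: [0-25 ALLOC][26-34 ALLOC][35-47 ALLOC][48-56 FREE]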